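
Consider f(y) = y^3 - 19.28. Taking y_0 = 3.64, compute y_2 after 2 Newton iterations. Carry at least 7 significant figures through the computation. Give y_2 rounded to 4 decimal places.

f'(y) = 3y^2
y_0 = 3.640000: f = 28.948544, f' = 39.748800 → y_1 = 3.640000 - (28.948544)/(39.748800) = 2.911713
y_1 = 2.911713: f = 5.405708, f' = 25.434214 → y_2 = 2.911713 - (5.405708)/(25.434214) = 2.699176

2.6992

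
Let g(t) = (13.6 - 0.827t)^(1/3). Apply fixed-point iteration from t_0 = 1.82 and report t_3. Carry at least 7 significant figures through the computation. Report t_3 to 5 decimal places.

2.27164

t_1 = g(1.820000) = 2.295445
t_2 = g(2.295445) = 2.270296
t_3 = g(2.270296) = 2.271641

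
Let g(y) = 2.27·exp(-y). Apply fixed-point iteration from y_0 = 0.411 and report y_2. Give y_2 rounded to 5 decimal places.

y_1 = g(0.411000) = 1.504980
y_2 = g(1.504980) = 0.503989

0.50399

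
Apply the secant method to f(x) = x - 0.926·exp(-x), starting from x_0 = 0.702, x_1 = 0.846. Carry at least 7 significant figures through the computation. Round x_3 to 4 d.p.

f(x_0) = 0.243081, f(x_1) = 0.448627
x_2 = 0.846000 - (0.448627)·(0.846000 - 0.702000)/(0.448627 - (0.243081)) = 0.531705; f(x_2) = -0.012415
x_3 = 0.531705 - (-0.012415)·(0.531705 - 0.846000)/(-0.012415 - (0.448627)) = 0.540168; f(x_3) = 0.000634

0.5402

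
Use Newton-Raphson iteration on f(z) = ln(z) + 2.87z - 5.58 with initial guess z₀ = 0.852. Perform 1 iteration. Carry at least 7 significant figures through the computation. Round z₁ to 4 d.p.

f'(z) = 1/z + 2.87
z_0 = 0.852000: f = -3.294929, f' = 4.043709 → z_1 = 0.852000 - (-3.294929)/(4.043709) = 1.666828

1.6668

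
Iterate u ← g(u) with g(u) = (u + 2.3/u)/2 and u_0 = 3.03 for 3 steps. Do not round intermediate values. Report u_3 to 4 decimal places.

u_1 = g(3.030000) = 1.894538
u_2 = g(1.894538) = 1.554277
u_3 = g(1.554277) = 1.517032

1.5170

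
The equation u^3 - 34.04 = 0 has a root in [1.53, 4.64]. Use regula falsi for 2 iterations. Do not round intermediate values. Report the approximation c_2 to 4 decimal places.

2.9731

False-position update: c = (a·f(b) − b·f(a))/(f(b) − f(a)); replace the endpoint whose sign matches f(c).
f(1.530000) = -30.458423, f(4.640000) = 65.857344
step 1: c = 2.513491, f(c) = -18.160675 < 0 → new bracket [2.513491, 4.640000]
step 2: c = 2.973141, f(c) = -7.758732 < 0 → new bracket [2.973141, 4.640000]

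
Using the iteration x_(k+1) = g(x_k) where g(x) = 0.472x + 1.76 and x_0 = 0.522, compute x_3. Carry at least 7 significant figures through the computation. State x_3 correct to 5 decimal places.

x_1 = g(0.522000) = 2.006384
x_2 = g(2.006384) = 2.707013
x_3 = g(2.707013) = 3.037710

3.03771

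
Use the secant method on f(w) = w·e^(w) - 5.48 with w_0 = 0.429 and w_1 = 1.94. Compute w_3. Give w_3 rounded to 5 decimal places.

f(w_0) = -4.821176, f(w_1) = 8.019977
w_2 = 1.940000 - (8.019977)·(1.940000 - 0.429000)/(8.019977 - (-4.821176)) = 0.996301; f(w_2) = -2.781773
w_3 = 0.996301 - (-2.781773)·(0.996301 - 1.940000)/(-2.781773 - (8.019977)) = 1.239332; f(w_3) = -1.200211

1.23933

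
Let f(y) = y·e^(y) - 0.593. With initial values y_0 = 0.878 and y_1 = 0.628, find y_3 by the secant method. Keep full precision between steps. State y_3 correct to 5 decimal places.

Secant update: y_(k+1) = y_k − f(y_k)·(y_k − y_(k-1))/(f(y_k) − f(y_(k-1))).
f(y_0) = 1.519541, f(y_1) = 0.583784
y_2 = 0.628000 - (0.583784)·(0.628000 - 0.878000)/(0.583784 - (1.519541)) = 0.472034; f(y_2) = 0.163790
y_3 = 0.472034 - (0.163790)·(0.472034 - 0.628000)/(0.163790 - (0.583784)) = 0.411210; f(y_3) = 0.027370

0.41121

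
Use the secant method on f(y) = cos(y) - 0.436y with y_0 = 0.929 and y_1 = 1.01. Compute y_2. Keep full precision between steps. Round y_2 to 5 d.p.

f(y_0) = 0.193591, f(y_1) = 0.091501
y_2 = 1.010000 - (0.091501)·(1.010000 - 0.929000)/(0.091501 - (0.193591)) = 1.082598; f(y_2) = -0.002977

1.08260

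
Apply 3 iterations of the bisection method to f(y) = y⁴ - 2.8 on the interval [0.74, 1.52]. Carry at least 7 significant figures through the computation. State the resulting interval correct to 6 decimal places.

f(0.740000) = -2.500134, f(1.520000) = 2.537948 (opposite signs)
step 1: m = 1.130000, f(m) = -1.169526 < 0 → root in [1.130000, 1.520000]
step 2: m = 1.325000, f(m) = 0.282219 > 0 → root in [1.130000, 1.325000]
step 3: m = 1.227500, f(m) = -0.529686 < 0 → root in [1.227500, 1.325000]

[1.227500, 1.325000]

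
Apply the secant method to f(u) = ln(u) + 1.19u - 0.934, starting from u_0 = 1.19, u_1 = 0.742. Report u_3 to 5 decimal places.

f(u_0) = 0.656053, f(u_1) = -0.349426
u_2 = 0.742000 - (-0.349426)·(0.742000 - 1.190000)/(-0.349426 - (0.656053)) = 0.897690; f(u_2) = 0.026320
u_3 = 0.897690 - (0.026320)·(0.897690 - 0.742000)/(0.026320 - (-0.349426)) = 0.886784; f(u_3) = 0.001119

0.88678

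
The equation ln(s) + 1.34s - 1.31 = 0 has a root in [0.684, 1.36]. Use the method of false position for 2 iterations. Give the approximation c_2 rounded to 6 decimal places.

0.989118

f(0.684000) = -0.773237, f(1.360000) = 0.819885
step 1: c = 1.012103, f(c) = 0.058249 > 0 → new bracket [0.684000, 1.012103]
step 2: c = 0.989118, f(c) = 0.004477 > 0 → new bracket [0.684000, 0.989118]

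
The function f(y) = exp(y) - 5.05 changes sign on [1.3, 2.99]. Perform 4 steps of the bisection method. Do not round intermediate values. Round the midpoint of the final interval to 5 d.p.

1.66969

f(1.300000) = -1.380703, f(2.990000) = 14.835682 (opposite signs)
step 1: m = 2.145000, f(m) = 3.492041 > 0 → root in [1.300000, 2.145000]
step 2: m = 1.722500, f(m) = 0.548507 > 0 → root in [1.300000, 1.722500]
step 3: m = 1.511250, f(m) = -0.517607 < 0 → root in [1.511250, 1.722500]
step 4: m = 1.616875, f(m) = -0.012676 < 0 → root in [1.616875, 1.722500]
Midpoint of [1.616875, 1.722500] = 1.669688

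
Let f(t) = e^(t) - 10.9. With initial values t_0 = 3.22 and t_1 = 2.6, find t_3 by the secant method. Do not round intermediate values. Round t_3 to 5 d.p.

f(t_0) = 14.128120, f(t_1) = 2.563738
t_2 = 2.600000 - (2.563738)·(2.600000 - 3.220000)/(2.563738 - (14.128120)) = 2.462551; f(t_2) = 0.834704
t_3 = 2.462551 - (0.834704)·(2.462551 - 2.600000)/(0.834704 - (2.563738)) = 2.396196; f(t_3) = 0.081323

2.39620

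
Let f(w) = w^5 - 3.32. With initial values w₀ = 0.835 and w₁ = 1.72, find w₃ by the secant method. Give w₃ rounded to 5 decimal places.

1.12571

Secant update: w_(k+1) = w_k − f(w_k)·(w_k − w_(k-1))/(f(w_k) − f(w_(k-1))).
f(w_0) = -2.914088, f(w_1) = 11.733665
w_2 = 1.720000 - (11.733665)·(1.720000 - 0.835000)/(11.733665 - (-2.914088)) = 1.011066; f(w_2) = -2.263433
w_3 = 1.011066 - (-2.263433)·(1.011066 - 1.720000)/(-2.263433 - (11.733665)) = 1.125706; f(w_3) = -1.512309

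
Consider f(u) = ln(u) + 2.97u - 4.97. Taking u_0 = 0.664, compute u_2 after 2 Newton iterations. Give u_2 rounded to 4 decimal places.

1.5295

Newton update: u ← u − f(u)/f'(u).
f'(u) = 1/u + 2.97
u_0 = 0.664000: f = -3.407393, f' = 4.476024 → u_1 = 0.664000 - (-3.407393)/(4.476024) = 1.425254
u_1 = 1.425254: f = -0.382644, f' = 3.671629 → u_2 = 1.425254 - (-0.382644)/(3.671629) = 1.529471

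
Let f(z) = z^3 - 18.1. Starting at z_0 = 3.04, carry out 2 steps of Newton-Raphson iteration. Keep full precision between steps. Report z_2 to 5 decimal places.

2.62666

Newton update: z ← z − f(z)/f'(z).
f'(z) = 3z^2
z_0 = 3.040000: f = 9.994464, f' = 27.724800 → z_1 = 3.040000 - (9.994464)/(27.724800) = 2.679512
z_1 = 2.679512: f = 1.138314, f' = 21.539350 → z_2 = 2.679512 - (1.138314)/(21.539350) = 2.626664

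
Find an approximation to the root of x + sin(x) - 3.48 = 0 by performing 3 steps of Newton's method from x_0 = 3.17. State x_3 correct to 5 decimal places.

-42.07926

f'(x) = 1 + cos(x)
x_0 = 3.170000: f = -0.338404, f' = 0.000403 → x_1 = 3.170000 - (-0.338404)/(0.000403) = 841.920411
x_1 = 841.920411: f = 838.413995, f' = 1.999651 → x_2 = 841.920411 - (838.413995)/(1.999651) = 422.640254
x_2 = 422.640254: f = 420.155645, f' = 0.904106 → x_3 = 422.640254 - (420.155645)/(0.904106) = -42.079257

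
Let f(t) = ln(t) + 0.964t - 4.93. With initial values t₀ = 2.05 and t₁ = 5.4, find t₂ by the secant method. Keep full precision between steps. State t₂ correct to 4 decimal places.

3.8343

Secant update: t_(k+1) = t_k − f(t_k)·(t_k − t_(k-1))/(f(t_k) − f(t_(k-1))).
f(t_0) = -2.235960, f(t_1) = 1.961999
t_2 = 5.400000 - (1.961999)·(5.400000 - 2.050000)/(1.961999 - (-2.235960)) = 3.834311; f(t_2) = 0.110266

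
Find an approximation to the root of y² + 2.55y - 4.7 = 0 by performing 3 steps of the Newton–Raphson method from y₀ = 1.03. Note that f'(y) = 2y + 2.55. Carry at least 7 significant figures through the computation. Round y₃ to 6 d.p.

y_0 = 1.030000: f = -1.012600, f' = 4.610000 → y_1 = 1.030000 - (-1.012600)/(4.610000) = 1.249653
y_1 = 1.249653: f = 0.048247, f' = 5.049306 → y_2 = 1.249653 - (0.048247)/(5.049306) = 1.240098
y_2 = 1.240098: f = 0.000091, f' = 5.030195 → y_3 = 1.240098 - (0.000091)/(5.030195) = 1.240080

1.240080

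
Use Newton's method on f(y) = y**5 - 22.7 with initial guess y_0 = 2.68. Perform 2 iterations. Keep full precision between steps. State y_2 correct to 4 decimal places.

1.9685

Newton update: y ← y − f(y)/f'(y).
f'(y) = 5y**4
y_0 = 2.680000: f = 115.552811, f' = 257.934349 → y_1 = 2.680000 - (115.552811)/(257.934349) = 2.232007
y_1 = 2.232007: f = 32.695904, f' = 124.094384 → y_2 = 2.232007 - (32.695904)/(124.094384) = 1.968531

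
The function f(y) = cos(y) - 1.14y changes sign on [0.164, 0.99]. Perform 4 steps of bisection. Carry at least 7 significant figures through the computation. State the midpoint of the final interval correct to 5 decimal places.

f(0.164000) = 0.799622, f(0.990000) = -0.579910 (opposite signs)
step 1: m = 0.577000, f(m) = 0.180323 > 0 → root in [0.577000, 0.990000]
step 2: m = 0.783500, f(m) = -0.184742 < 0 → root in [0.577000, 0.783500]
step 3: m = 0.680250, f(m) = 0.001930 > 0 → root in [0.680250, 0.783500]
step 4: m = 0.731875, f(m) = -0.090415 < 0 → root in [0.680250, 0.731875]
Midpoint of [0.680250, 0.731875] = 0.706063

0.70606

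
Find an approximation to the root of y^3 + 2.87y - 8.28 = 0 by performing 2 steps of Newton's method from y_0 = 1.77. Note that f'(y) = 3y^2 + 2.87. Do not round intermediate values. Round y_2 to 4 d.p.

1.5608

y_0 = 1.770000: f = 2.345133, f' = 12.268700 → y_1 = 1.770000 - (2.345133)/(12.268700) = 1.578852
y_1 = 1.578852: f = 0.187030, f' = 10.348324 → y_2 = 1.578852 - (0.187030)/(10.348324) = 1.560779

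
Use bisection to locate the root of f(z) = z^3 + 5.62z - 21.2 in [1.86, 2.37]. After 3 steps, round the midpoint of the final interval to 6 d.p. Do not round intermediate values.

2.083125

f(1.860000) = -4.311944, f(2.370000) = 5.431453 (opposite signs)
step 1: m = 2.115000, f(m) = 0.147171 > 0 → root in [1.860000, 2.115000]
step 2: m = 1.987500, f(m) = -2.179314 < 0 → root in [1.987500, 2.115000]
step 3: m = 2.051250, f(m) = -1.041081 < 0 → root in [2.051250, 2.115000]
Midpoint of [2.051250, 2.115000] = 2.083125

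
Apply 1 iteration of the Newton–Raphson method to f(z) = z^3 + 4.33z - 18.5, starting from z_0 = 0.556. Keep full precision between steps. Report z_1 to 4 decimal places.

3.5842

Newton update: z ← z − f(z)/f'(z).
f'(z) = 3z^2 + 4.33
z_0 = 0.556000: f = -15.920640, f' = 5.257408 → z_1 = 0.556000 - (-15.920640)/(5.257408) = 3.584230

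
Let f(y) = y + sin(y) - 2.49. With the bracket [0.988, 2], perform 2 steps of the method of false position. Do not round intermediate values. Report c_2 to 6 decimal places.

1.515562

f(0.988000) = -0.667073, f(2.000000) = 0.419297
step 1: c = 1.609407, f(c) = 0.118661 > 0 → new bracket [0.988000, 1.609407]
step 2: c = 1.515562, f(c) = 0.024037 > 0 → new bracket [0.988000, 1.515562]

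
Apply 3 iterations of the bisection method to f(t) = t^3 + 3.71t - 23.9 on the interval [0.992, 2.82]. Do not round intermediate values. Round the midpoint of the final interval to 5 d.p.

f(0.992000) = -19.243489, f(2.820000) = 8.987968 (opposite signs)
step 1: m = 1.906000, f(m) = -9.904555 < 0 → root in [1.906000, 2.820000]
step 2: m = 2.363000, f(m) = -1.938824 < 0 → root in [2.363000, 2.820000]
step 3: m = 2.591500, f(m) = 3.118648 > 0 → root in [2.363000, 2.591500]
Midpoint of [2.363000, 2.591500] = 2.477250

2.47725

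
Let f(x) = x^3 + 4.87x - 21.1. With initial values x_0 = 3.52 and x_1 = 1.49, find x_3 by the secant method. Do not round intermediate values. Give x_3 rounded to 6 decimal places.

Secant update: x_(k+1) = x_k − f(x_k)·(x_k − x_(k-1))/(f(x_k) − f(x_(k-1))).
f(x_0) = 39.656608, f(x_1) = -10.535751
x_2 = 1.490000 - (-10.535751)·(1.490000 - 3.520000)/(-10.535751 - (39.656608)) = 1.916112; f(x_2) = -4.733555
x_3 = 1.916112 - (-4.733555)·(1.916112 - 1.490000)/(-4.733555 - (-10.535751)) = 2.263744; f(x_3) = 1.525064

2.263744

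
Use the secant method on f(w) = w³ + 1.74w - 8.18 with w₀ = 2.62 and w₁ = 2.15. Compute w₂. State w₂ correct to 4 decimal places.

f(w_0) = 14.363528, f(w_1) = 5.499375
w_2 = 2.150000 - (5.499375)·(2.150000 - 2.620000)/(5.499375 - (14.363528)) = 1.858409; f(w_2) = 1.471990

1.8584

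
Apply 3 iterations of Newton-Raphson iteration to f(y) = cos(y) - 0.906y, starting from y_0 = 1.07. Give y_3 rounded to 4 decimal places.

0.7826

f'(y) = -sin(y) - 0.906
y_0 = 1.070000: f = -0.489296, f' = -1.783201 → y_1 = 1.070000 - (-0.489296)/(-1.783201) = 0.795608
y_1 = 0.795608: f = -0.020970, f' = -1.620289 → y_2 = 0.795608 - (-0.020970)/(-1.620289) = 0.782666
y_2 = 0.782666: f = -0.000059, f' = -1.611172 → y_3 = 0.782666 - (-0.000059)/(-1.611172) = 0.782629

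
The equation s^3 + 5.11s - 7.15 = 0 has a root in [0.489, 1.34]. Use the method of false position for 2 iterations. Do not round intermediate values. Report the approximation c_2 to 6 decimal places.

1.118238

f(0.489000) = -4.534280, f(1.340000) = 2.103504
step 1: c = 1.070319, f(c) = -0.454528 < 0 → new bracket [1.070319, 1.340000]
step 2: c = 1.118238, f(c) = -0.037496 < 0 → new bracket [1.118238, 1.340000]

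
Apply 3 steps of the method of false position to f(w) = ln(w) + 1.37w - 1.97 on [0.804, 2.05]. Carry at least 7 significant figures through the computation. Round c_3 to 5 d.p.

1.26620

False-position update: c = (a·f(b) − b·f(a))/(f(b) − f(a)); replace the endpoint whose sign matches f(c).
f(0.804000) = -1.086676, f(2.050000) = 1.556340
step 1: c = 1.316293, f(c) = 0.108141 > 0 → new bracket [0.804000, 1.316293]
step 2: c = 1.269926, f(c) = 0.008758 > 0 → new bracket [0.804000, 1.269926]
step 3: c = 1.266201, f(c) = 0.000717 > 0 → new bracket [0.804000, 1.266201]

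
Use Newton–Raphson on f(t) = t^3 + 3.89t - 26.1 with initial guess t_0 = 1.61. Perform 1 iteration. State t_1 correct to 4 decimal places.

2.9527

f'(t) = 3t^2 + 3.89
t_0 = 1.610000: f = -15.663819, f' = 11.666300 → t_1 = 1.610000 - (-15.663819)/(11.666300) = 2.952655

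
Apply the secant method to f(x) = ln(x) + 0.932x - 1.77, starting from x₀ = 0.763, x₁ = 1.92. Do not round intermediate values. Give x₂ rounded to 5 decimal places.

Secant update: x_(k+1) = x_k − f(x_k)·(x_k − x_(k-1))/(f(x_k) − f(x_(k-1))).
f(x_0) = -1.329381, f(x_1) = 0.671765
x_2 = 1.920000 - (0.671765)·(1.920000 - 0.763000)/(0.671765 - (-1.329381)) = 1.531606; f(x_2) = 0.083774

1.53161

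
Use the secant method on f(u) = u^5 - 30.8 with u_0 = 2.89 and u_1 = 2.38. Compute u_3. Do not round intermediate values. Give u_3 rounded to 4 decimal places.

2.0481

f(u_0) = 170.799390, f(u_1) = 45.563317
u_2 = 2.380000 - (45.563317)·(2.380000 - 2.890000)/(45.563317 - (170.799390)) = 2.194452; f(u_2) = 20.089773
u_3 = 2.194452 - (20.089773)·(2.194452 - 2.380000)/(20.089773 - (45.563317)) = 2.048119; f(u_3) = 5.239289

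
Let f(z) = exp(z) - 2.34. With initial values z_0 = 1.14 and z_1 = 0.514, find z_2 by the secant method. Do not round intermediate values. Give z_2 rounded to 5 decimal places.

f(z_0) = 0.786768, f(z_1) = -0.668034
z_2 = 0.514000 - (-0.668034)·(0.514000 - 1.140000)/(-0.668034 - (0.786768)) = 0.801454; f(z_2) = -0.111220

0.80145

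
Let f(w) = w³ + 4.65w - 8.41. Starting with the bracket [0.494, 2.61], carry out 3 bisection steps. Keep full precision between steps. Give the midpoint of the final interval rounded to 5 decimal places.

f(0.494000) = -5.992346, f(2.610000) = 21.506081 (opposite signs)
step 1: m = 1.552000, f(m) = 2.545109 > 0 → root in [0.494000, 1.552000]
step 2: m = 1.023000, f(m) = -2.582451 < 0 → root in [1.023000, 1.552000]
step 3: m = 1.287500, f(m) = -0.288893 < 0 → root in [1.287500, 1.552000]
Midpoint of [1.287500, 1.552000] = 1.419750

1.41975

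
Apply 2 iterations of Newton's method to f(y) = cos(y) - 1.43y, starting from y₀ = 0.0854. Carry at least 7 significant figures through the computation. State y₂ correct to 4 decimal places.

0.5848

Newton update: y ← y − f(y)/f'(y).
f'(y) = -sin(y) - 1.43
y_0 = 0.085400: f = 0.874234, f' = -1.515296 → y_1 = 0.085400 - (0.874234)/(-1.515296) = 0.662339
y_1 = 0.662339: f = -0.158589, f' = -2.044963 → y_2 = 0.662339 - (-0.158589)/(-2.044963) = 0.584788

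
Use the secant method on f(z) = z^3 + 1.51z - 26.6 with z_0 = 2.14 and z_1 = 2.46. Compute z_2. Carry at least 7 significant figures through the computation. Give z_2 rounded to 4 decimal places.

f(z_0) = -13.568256, f(z_1) = -7.998464
z_2 = 2.460000 - (-7.998464)·(2.460000 - 2.140000)/(-7.998464 - (-13.568256)) = 2.919534; f(z_2) = 2.693665

2.9195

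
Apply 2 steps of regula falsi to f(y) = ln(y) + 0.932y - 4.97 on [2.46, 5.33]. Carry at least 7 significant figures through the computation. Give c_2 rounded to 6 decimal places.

False-position update: c = (a·f(b) − b·f(a))/(f(b) − f(a)); replace the endpoint whose sign matches f(c).
f(2.460000) = -1.777119, f(5.330000) = 1.670911
step 1: c = 3.939201, f(c) = 0.072314 > 0 → new bracket [2.460000, 3.939201]
step 2: c = 3.881364, f(c) = 0.003618 > 0 → new bracket [2.460000, 3.881364]

3.881364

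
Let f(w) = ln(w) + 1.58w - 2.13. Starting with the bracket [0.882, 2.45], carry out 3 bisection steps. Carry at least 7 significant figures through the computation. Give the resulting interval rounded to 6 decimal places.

f(0.882000) = -0.862003, f(2.450000) = 2.637088 (opposite signs)
step 1: m = 1.666000, f(m) = 1.012706 > 0 → root in [0.882000, 1.666000]
step 2: m = 1.274000, f(m) = 0.125082 > 0 → root in [0.882000, 1.274000]
step 3: m = 1.078000, f(m) = -0.351653 < 0 → root in [1.078000, 1.274000]

[1.078000, 1.274000]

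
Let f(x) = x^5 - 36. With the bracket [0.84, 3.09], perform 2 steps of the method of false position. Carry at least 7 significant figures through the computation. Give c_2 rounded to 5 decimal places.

f(0.840000) = -35.581788, f(3.090000) = 245.703600
step 1: c = 1.124618, f(c) = -34.201021 < 0 → new bracket [1.124618, 3.090000]
step 2: c = 1.364765, f(c) = -31.265338 < 0 → new bracket [1.364765, 3.090000]

1.36476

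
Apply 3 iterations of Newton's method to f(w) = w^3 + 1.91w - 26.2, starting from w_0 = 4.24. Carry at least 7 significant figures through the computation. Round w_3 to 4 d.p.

f'(w) = 3w^2 + 1.91
w_0 = 4.240000: f = 58.123424, f' = 55.842800 → w_1 = 4.240000 - (58.123424)/(55.842800) = 3.199160
w_1 = 3.199160: f = 12.652595, f' = 32.613873 → w_2 = 3.199160 - (12.652595)/(32.613873) = 2.811209
w_2 = 2.811209: f = 1.386091, f' = 25.618681 → w_3 = 2.811209 - (1.386091)/(25.618681) = 2.757104

2.7571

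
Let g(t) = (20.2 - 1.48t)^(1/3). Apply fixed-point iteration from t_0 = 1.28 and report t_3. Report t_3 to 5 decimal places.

t_1 = g(1.280000) = 2.635490
t_2 = g(2.635490) = 2.535466
t_3 = g(2.535466) = 2.543119

2.54312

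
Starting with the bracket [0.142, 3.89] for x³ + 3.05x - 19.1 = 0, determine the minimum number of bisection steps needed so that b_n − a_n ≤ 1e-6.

22

Initial width b − a = 3.89 − 0.142 = 3.748000.
After n steps the width is (b−a)/2^n; need (b−a)/2^n ≤ 1e-6.
So n ≥ log₂(3.748000/1e-6) = log₂(3748000.0000) ≈ 21.8377.
Hence n = 22.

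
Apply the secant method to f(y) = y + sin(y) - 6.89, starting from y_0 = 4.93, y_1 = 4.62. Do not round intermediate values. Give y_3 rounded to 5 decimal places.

6.60519

f(y_0) = -2.936416, f(y_1) = -3.265735
y_2 = 4.620000 - (-3.265735)·(4.620000 - 4.930000)/(-3.265735 - (-2.936416)) = 7.694154; f(y_2) = 1.791409
y_3 = 7.694154 - (1.791409)·(7.694154 - 4.620000)/(1.791409 - (-3.265735)) = 6.605186; f(y_3) = 0.031652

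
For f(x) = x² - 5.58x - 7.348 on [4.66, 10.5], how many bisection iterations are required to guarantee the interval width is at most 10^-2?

10

Initial width b − a = 10.5 − 4.66 = 5.840000.
After n steps the width is (b−a)/2^n; need (b−a)/2^n ≤ 10^-2.
So n ≥ log₂(5.840000/10^-2) = log₂(584.0000) ≈ 9.1898.
Hence n = 10.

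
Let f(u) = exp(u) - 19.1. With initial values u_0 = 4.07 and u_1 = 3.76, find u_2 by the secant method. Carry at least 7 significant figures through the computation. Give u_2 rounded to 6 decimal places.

3.286348

Secant update: u_(k+1) = u_k − f(u_k)·(u_k − u_(k-1))/(f(u_k) − f(u_(k-1))).
f(u_0) = 39.456963, f(u_1) = 23.848426
u_2 = 3.760000 - (23.848426)·(3.760000 - 4.070000)/(23.848426 - (39.456963)) = 3.286348; f(u_2) = 7.645017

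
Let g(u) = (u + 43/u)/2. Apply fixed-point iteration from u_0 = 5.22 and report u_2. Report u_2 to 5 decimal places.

6.55962

u_1 = g(5.220000) = 6.728774
u_2 = g(6.728774) = 6.559620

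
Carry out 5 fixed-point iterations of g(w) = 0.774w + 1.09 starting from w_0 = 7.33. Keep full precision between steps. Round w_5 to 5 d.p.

5.51941

w_1 = g(7.330000) = 6.763420
w_2 = g(6.763420) = 6.324887
w_3 = g(6.324887) = 5.985463
w_4 = g(5.985463) = 5.722748
w_5 = g(5.722748) = 5.519407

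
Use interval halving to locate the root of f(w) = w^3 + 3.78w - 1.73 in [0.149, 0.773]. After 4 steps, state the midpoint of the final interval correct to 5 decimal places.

0.44150

f(0.149000) = -1.163472, f(0.773000) = 1.653830 (opposite signs)
step 1: m = 0.461000, f(m) = 0.110552 > 0 → root in [0.149000, 0.461000]
step 2: m = 0.305000, f(m) = -0.548727 < 0 → root in [0.305000, 0.461000]
step 3: m = 0.383000, f(m) = -0.226078 < 0 → root in [0.383000, 0.461000]
step 4: m = 0.422000, f(m) = -0.059689 < 0 → root in [0.422000, 0.461000]
Midpoint of [0.422000, 0.461000] = 0.441500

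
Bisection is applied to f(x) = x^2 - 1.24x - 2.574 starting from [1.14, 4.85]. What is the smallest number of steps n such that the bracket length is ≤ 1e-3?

12

Initial width b − a = 4.85 − 1.14 = 3.710000.
After n steps the width is (b−a)/2^n; need (b−a)/2^n ≤ 1e-3.
So n ≥ log₂(3.710000/1e-3) = log₂(3710.0000) ≈ 11.8572.
Hence n = 12.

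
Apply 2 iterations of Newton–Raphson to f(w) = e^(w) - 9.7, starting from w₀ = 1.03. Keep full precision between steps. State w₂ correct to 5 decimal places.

f'(w) = e^(w)
w_0 = 1.030000: f = -6.898934, f' = 2.801066 → w_1 = 1.030000 - (-6.898934)/(2.801066) = 3.492968
w_1 = 3.492968: f = 23.183385, f' = 32.883385 → w_2 = 3.492968 - (23.183385)/(32.883385) = 2.787949

2.78795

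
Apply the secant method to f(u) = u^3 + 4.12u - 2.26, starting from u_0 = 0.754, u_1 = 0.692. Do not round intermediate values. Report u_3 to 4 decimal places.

0.5162

Secant update: u_(k+1) = u_k − f(u_k)·(u_k − u_(k-1))/(f(u_k) − f(u_(k-1))).
f(u_0) = 1.275141, f(u_1) = 0.922414
u_2 = 0.692000 - (0.922414)·(0.692000 - 0.754000)/(0.922414 - (1.275141)) = 0.529864; f(u_2) = 0.071804
u_3 = 0.529864 - (0.071804)·(0.529864 - 0.692000)/(0.071804 - (0.922414)) = 0.516178; f(u_3) = 0.004182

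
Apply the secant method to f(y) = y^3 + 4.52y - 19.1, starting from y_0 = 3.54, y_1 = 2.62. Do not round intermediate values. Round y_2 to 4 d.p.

2.2968

f(y_0) = 41.262664, f(y_1) = 10.727128
y_2 = 2.620000 - (10.727128)·(2.620000 - 3.540000)/(10.727128 - (41.262664)) = 2.296804; f(y_2) = 3.397908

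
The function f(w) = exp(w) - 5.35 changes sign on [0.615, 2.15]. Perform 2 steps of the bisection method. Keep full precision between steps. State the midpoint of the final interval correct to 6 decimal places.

1.574375

f(0.615000) = -3.500343, f(2.150000) = 3.234858 (opposite signs)
step 1: m = 1.382500, f(m) = -1.365149 < 0 → root in [1.382500, 2.150000]
step 2: m = 1.766250, f(m) = 0.498879 > 0 → root in [1.382500, 1.766250]
Midpoint of [1.382500, 1.766250] = 1.574375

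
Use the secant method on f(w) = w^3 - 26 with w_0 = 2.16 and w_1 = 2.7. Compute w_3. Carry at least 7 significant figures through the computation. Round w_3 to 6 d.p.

2.953973

f(w_0) = -15.922304, f(w_1) = -6.317000
w_2 = 2.700000 - (-6.317000)·(2.700000 - 2.160000)/(-6.317000 - (-15.922304)) = 3.055135; f(w_2) = 2.516172
w_3 = 3.055135 - (2.516172)·(3.055135 - 2.700000)/(2.516172 - (-6.317000)) = 2.953973; f(w_3) = -0.223758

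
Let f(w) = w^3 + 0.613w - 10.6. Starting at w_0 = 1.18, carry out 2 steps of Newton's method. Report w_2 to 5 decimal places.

Newton update: w ← w − f(w)/f'(w).
f'(w) = 3w^2 + 0.613
w_0 = 1.180000: f = -8.233628, f' = 4.790200 → w_1 = 1.180000 - (-8.233628)/(4.790200) = 2.898848
w_1 = 2.898848: f = 15.536953, f' = 25.822968 → w_2 = 2.898848 - (15.536953)/(25.822968) = 2.297177

2.29718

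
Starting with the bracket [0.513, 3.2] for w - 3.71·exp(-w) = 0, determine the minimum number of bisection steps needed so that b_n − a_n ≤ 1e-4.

15

Initial width b − a = 3.2 − 0.513 = 2.687000.
After n steps the width is (b−a)/2^n; need (b−a)/2^n ≤ 1e-4.
So n ≥ log₂(2.687000/1e-4) = log₂(26870.0000) ≈ 14.7137.
Hence n = 15.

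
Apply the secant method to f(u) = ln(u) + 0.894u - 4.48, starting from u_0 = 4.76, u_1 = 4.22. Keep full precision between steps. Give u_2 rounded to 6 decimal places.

3.564204

f(u_0) = 1.335688, f(u_1) = 0.732515
u_2 = 4.220000 - (0.732515)·(4.220000 - 4.760000)/(0.732515 - (1.335688)) = 3.564204; f(u_2) = -0.022661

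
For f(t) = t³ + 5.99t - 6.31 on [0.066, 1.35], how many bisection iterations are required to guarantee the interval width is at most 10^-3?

11

Initial width b − a = 1.35 − 0.066 = 1.284000.
After n steps the width is (b−a)/2^n; need (b−a)/2^n ≤ 10^-3.
So n ≥ log₂(1.284000/10^-3) = log₂(1284.0000) ≈ 10.3264.
Hence n = 11.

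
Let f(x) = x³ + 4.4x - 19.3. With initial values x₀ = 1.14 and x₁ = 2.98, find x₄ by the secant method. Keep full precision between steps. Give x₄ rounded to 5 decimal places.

f(x_0) = -12.802456, f(x_1) = 20.275592
x_2 = 2.980000 - (20.275592)·(2.980000 - 1.140000)/(20.275592 - (-12.802456)) = 1.852150; f(x_2) = -4.796820
x_3 = 1.852150 - (-4.796820)·(1.852150 - 2.980000)/(-4.796820 - (20.275592)) = 2.067928; f(x_3) = -1.357975
x_4 = 2.067928 - (-1.357975)·(2.067928 - 1.852150)/(-1.357975 - (-4.796820)) = 2.153138; f(x_4) = 0.155760

2.15314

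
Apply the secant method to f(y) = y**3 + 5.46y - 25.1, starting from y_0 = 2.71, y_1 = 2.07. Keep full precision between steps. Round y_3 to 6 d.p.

2.320027

f(y_0) = 9.599111, f(y_1) = -4.928057
y_2 = 2.070000 - (-4.928057)·(2.070000 - 2.710000)/(-4.928057 - (9.599111)) = 2.287107; f(y_2) = -0.648853
y_3 = 2.287107 - (-0.648853)·(2.287107 - 2.070000)/(-0.648853 - (-4.928057)) = 2.320027; f(y_3) = 0.054959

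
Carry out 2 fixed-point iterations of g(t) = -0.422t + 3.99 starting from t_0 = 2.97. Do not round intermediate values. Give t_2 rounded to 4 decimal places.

2.8351

t_1 = g(2.970000) = 2.736660
t_2 = g(2.736660) = 2.835129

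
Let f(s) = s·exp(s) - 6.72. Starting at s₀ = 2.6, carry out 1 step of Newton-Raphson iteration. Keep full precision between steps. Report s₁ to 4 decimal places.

2.0164

f'(s) = (s + 1)·exp(s)
s_0 = 2.600000: f = 28.285719, f' = 48.469457 → s_1 = 2.600000 - (28.285719)/(48.469457) = 2.016422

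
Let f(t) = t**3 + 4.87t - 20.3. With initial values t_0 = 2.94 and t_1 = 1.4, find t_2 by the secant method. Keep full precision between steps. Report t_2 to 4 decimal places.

f(t_0) = 19.429984, f(t_1) = -10.738000
t_2 = 1.400000 - (-10.738000)·(1.400000 - 2.940000)/(-10.738000 - (19.429984)) = 1.948148; f(t_2) = -3.418751

1.9481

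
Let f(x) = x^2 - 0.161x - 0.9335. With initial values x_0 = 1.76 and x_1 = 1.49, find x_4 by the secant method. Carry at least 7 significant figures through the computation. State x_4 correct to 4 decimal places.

1.0509

Secant update: x_(k+1) = x_k − f(x_k)·(x_k − x_(k-1))/(f(x_k) − f(x_(k-1))).
f(x_0) = 1.880740, f(x_1) = 1.046710
x_2 = 1.490000 - (1.046710)·(1.490000 - 1.760000)/(1.046710 - (1.880740)) = 1.151149; f(x_2) = 0.206310
x_3 = 1.151149 - (0.206310)·(1.151149 - 1.490000)/(0.206310 - (1.046710)) = 1.067965; f(x_3) = 0.035107
x_4 = 1.067965 - (0.035107)·(1.067965 - 1.151149)/(0.035107 - (0.206310)) = 1.050907; f(x_4) = 0.001710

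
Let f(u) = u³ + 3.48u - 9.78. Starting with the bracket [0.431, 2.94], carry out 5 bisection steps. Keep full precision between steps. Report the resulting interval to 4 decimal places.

f(0.431000) = -8.200057, f(2.940000) = 25.863384 (opposite signs)
step 1: m = 1.685500, f(m) = 0.873894 > 0 → root in [0.431000, 1.685500]
step 2: m = 1.058250, f(m) = -4.912163 < 0 → root in [1.058250, 1.685500]
step 3: m = 1.371875, f(m) = -2.423950 < 0 → root in [1.371875, 1.685500]
step 4: m = 1.528687, f(m) = -0.887800 < 0 → root in [1.528687, 1.685500]
step 5: m = 1.607094, f(m) = -0.036592 < 0 → root in [1.607094, 1.685500]

[1.6071, 1.6855]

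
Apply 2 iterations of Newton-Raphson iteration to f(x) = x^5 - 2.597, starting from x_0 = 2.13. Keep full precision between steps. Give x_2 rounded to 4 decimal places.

1.4415

Newton update: x ← x − f(x)/f'(x).
f'(x) = 5x^4
x_0 = 2.130000: f = 41.245773, f' = 102.917308 → x_1 = 2.130000 - (41.245773)/(102.917308) = 1.729234
x_1 = 1.729234: f = 12.865106, f' = 44.707967 → x_2 = 1.729234 - (12.865106)/(44.707967) = 1.441475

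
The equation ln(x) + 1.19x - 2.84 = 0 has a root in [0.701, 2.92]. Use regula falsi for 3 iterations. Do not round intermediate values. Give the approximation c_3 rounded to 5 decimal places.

f(0.701000) = -2.361057, f(2.920000) = 1.706384
step 1: c = 1.989079, f(c) = 0.214676 > 0 → new bracket [0.701000, 1.989079]
step 2: c = 1.881723, f(c) = 0.031439 > 0 → new bracket [0.701000, 1.881723]
step 3: c = 1.866208, f(c) = 0.004696 > 0 → new bracket [0.701000, 1.866208]

1.86621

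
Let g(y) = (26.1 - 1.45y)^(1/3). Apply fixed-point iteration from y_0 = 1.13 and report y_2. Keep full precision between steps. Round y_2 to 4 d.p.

2.7974

y_1 = g(1.130000) = 2.902871
y_2 = g(2.902871) = 2.797397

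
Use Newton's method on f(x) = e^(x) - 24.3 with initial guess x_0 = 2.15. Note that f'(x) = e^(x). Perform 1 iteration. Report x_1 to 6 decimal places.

3.980565

Newton update: x ← x − f(x)/f'(x).
x_0 = 2.150000: f = -15.715142, f' = 8.584858 → x_1 = 2.150000 - (-15.715142)/(8.584858) = 3.980565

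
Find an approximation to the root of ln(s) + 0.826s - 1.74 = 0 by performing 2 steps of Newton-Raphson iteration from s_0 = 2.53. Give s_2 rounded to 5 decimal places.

1.56365

f'(s) = 1/s + 0.826
s_0 = 2.530000: f = 1.277999, f' = 1.221257 → s_1 = 2.530000 - (1.277999)/(1.221257) = 1.483538
s_1 = 1.483538: f = -0.120168, f' = 1.500064 → s_2 = 1.483538 - (-0.120168)/(1.500064) = 1.563646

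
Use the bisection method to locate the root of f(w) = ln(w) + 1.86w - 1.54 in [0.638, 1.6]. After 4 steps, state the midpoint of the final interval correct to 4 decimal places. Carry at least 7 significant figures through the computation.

0.9086

f(0.638000) = -0.802737, f(1.600000) = 1.906004 (opposite signs)
step 1: m = 1.119000, f(m) = 0.653775 > 0 → root in [0.638000, 1.119000]
step 2: m = 0.878500, f(m) = -0.035529 < 0 → root in [0.878500, 1.119000]
step 3: m = 0.998750, f(m) = 0.316424 > 0 → root in [0.878500, 0.998750]
step 4: m = 0.938625, f(m) = 0.142503 > 0 → root in [0.878500, 0.938625]
Midpoint of [0.878500, 0.938625] = 0.908563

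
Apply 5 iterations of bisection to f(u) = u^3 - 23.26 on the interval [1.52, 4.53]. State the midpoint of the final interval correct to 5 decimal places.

2.88391

f(1.520000) = -19.748192, f(4.530000) = 69.699677 (opposite signs)
step 1: m = 3.025000, f(m) = 4.420641 > 0 → root in [1.520000, 3.025000]
step 2: m = 2.272500, f(m) = -11.524228 < 0 → root in [2.272500, 3.025000]
step 3: m = 2.648750, f(m) = -4.676697 < 0 → root in [2.648750, 3.025000]
step 4: m = 2.836875, f(m) = -0.429228 < 0 → root in [2.836875, 3.025000]
step 5: m = 2.930938, f(m) = 1.917910 > 0 → root in [2.836875, 2.930938]
Midpoint of [2.836875, 2.930938] = 2.883906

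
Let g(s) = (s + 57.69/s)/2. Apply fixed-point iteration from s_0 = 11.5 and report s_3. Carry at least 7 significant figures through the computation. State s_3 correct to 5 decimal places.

s_1 = g(11.500000) = 8.258261
s_2 = g(8.258261) = 7.621997
s_3 = g(7.621997) = 7.595440

7.59544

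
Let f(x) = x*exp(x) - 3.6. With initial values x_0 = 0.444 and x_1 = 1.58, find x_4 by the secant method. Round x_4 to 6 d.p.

1.157540

f(x_0) = -2.907835, f(x_1) = 4.070830
x_2 = 1.580000 - (4.070830)·(1.580000 - 0.444000)/(4.070830 - (-2.907835)) = 0.917343; f(x_2) = -1.304229
x_3 = 0.917343 - (-1.304229)·(0.917343 - 1.580000)/(-1.304229 - (4.070830)) = 1.078133; f(x_3) = -0.431166
x_4 = 1.078133 - (-0.431166)·(1.078133 - 0.917343)/(-0.431166 - (-1.304229)) = 1.157540; f(x_4) = 0.083402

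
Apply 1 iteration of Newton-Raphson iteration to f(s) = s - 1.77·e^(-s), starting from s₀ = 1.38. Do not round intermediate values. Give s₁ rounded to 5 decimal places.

f'(s) = 1 + 1.77·e^(-s)
s_0 = 1.380000: f = 0.934706, f' = 1.445294 → s_1 = 1.380000 - (0.934706)/(1.445294) = 0.733276

0.73328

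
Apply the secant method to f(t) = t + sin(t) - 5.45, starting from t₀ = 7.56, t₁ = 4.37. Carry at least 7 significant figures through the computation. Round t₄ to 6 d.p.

f(t_0) = 3.067098, f(t_1) = -2.021955
t_2 = 4.370000 - (-2.021955)·(4.370000 - 7.560000)/(-2.021955 - (3.067098)) = 5.637434; f(t_2) = -0.414365
t_3 = 5.637434 - (-0.414365)·(5.637434 - 4.370000)/(-0.414365 - (-2.021955)) = 5.964122; f(t_3) = 0.200444
t_4 = 5.964122 - (0.200444)·(5.964122 - 5.637434)/(0.200444 - (-0.414365)) = 5.857613; f(t_4) = -0.005230

5.857613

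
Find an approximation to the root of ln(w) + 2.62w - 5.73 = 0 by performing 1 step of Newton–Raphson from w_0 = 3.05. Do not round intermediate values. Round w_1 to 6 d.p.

f'(w) = 1/w + 2.62
w_0 = 3.050000: f = 3.376142, f' = 2.947869 → w_1 = 3.050000 - (3.376142)/(2.947869) = 1.904718

1.904718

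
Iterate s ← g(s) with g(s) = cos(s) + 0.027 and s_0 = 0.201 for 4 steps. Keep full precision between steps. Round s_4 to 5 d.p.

0.66918

s_1 = g(0.201000) = 1.006867
s_2 = g(1.006867) = 0.561511
s_3 = g(0.561511) = 0.873452
s_4 = g(0.873452) = 0.669185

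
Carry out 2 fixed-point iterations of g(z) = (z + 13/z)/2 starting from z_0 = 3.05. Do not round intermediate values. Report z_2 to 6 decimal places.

z_1 = g(3.050000) = 3.656148
z_2 = g(3.656148) = 3.605901

3.605901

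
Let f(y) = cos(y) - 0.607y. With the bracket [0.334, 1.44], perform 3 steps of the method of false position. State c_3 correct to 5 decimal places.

0.95320

f(0.334000) = 0.742001, f(1.440000) = -0.743656
step 1: c = 0.886384, f(c) = 0.094183 > 0 → new bracket [0.886384, 1.440000]
step 2: c = 0.948617, f(c) = 0.006997 > 0 → new bracket [0.948617, 1.440000]
step 3: c = 0.953197, f(c) = 0.000489 > 0 → new bracket [0.953197, 1.440000]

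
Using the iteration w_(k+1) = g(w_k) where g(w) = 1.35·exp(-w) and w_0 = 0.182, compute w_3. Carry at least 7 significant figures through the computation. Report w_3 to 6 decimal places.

0.871083

w_1 = g(0.182000) = 1.125362
w_2 = g(1.125362) = 0.438122
w_3 = g(0.438122) = 0.871083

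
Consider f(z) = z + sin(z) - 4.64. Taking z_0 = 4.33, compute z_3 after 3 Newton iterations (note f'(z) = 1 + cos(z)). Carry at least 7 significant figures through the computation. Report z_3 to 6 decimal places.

5.408433

Newton update: z ← z − f(z)/f'(z).
z_0 = 4.330000: f = -1.237776, f' = 0.626862 → z_1 = 4.330000 - (-1.237776)/(0.626862) = 6.304559
z_1 = 6.304559: f = 1.685930, f' = 1.999772 → z_2 = 6.304559 - (1.685930)/(1.999772) = 5.461497
z_2 = 5.461497: f = 0.089201, f' = 1.680986 → z_3 = 5.461497 - (0.089201)/(1.680986) = 5.408433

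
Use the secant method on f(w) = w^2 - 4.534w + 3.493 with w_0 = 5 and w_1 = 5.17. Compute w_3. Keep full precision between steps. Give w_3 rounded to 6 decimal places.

3.696747

f(w_0) = 5.823000, f(w_1) = 6.781120
w_2 = 5.170000 - (6.781120)·(5.170000 - 5.000000)/(6.781120 - (5.823000)) = 3.966820; f(w_2) = 1.243101
w_3 = 3.966820 - (1.243101)·(3.966820 - 5.170000)/(1.243101 - (6.781120)) = 3.696747; f(w_3) = 0.397887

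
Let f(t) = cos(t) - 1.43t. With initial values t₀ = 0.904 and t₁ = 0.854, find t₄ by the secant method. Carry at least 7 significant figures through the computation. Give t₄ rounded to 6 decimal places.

Secant update: t_(k+1) = t_k − f(t_k)·(t_k − t_(k-1))/(f(t_k) − f(t_(k-1))).
f(t_0) = -0.674248, f(t_1) = -0.564247
t_2 = 0.854000 - (-0.564247)·(0.854000 - 0.904000)/(-0.564247 - (-0.674248)) = 0.597526; f(t_2) = -0.027733
t_3 = 0.597526 - (-0.027733)·(0.597526 - 0.854000)/(-0.027733 - (-0.564247)) = 0.584269; f(t_3) = -0.001389
t_4 = 0.584269 - (-0.001389)·(0.584269 - 0.597526)/(-0.001389 - (-0.027733)) = 0.583570; f(t_4) = -0.000004

0.583570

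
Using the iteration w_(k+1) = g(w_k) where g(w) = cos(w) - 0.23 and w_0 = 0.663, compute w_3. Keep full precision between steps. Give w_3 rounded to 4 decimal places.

w_1 = g(0.663000) = 0.558149
w_2 = g(0.558149) = 0.618237
w_3 = g(0.618237) = 0.584902

0.5849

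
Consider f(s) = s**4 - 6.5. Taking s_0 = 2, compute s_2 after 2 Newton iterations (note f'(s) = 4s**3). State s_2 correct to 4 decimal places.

s_0 = 2.000000: f = 9.500000, f' = 32.000000 → s_1 = 2.000000 - (9.500000)/(32.000000) = 1.703125
s_1 = 1.703125: f = 1.913682, f' = 19.760574 → s_2 = 1.703125 - (1.913682)/(19.760574) = 1.606282

1.6063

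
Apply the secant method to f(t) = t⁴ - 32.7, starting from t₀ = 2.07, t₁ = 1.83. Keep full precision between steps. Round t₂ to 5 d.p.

f(t_0) = -14.339632, f(t_1) = -21.484869
t_2 = 1.830000 - (-21.484869)·(1.830000 - 2.070000)/(-21.484869 - (-14.339632)) = 2.551651; f(t_2) = 9.692127

2.55165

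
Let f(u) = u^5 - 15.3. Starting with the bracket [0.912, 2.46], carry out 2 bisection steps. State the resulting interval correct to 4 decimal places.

[1.6860, 2.0730]

f(0.912000) = -14.669080, f(2.460000) = 74.789782 (opposite signs)
step 1: m = 1.686000, f(m) = -1.676526 < 0 → root in [1.686000, 2.460000]
step 2: m = 2.073000, f(m) = 22.982167 > 0 → root in [1.686000, 2.073000]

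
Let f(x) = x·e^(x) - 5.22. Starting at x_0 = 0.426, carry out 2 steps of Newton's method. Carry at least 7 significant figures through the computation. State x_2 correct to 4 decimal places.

1.9219

f'(x) = (x + 1)·e^(x)
x_0 = 0.426000: f = -4.567743, f' = 2.183378 → x_1 = 0.426000 - (-4.567743)/(2.183378) = 2.518053
x_1 = 2.518053: f = 26.014983, f' = 43.639402 → x_2 = 2.518053 - (26.014983)/(43.639402) = 1.921918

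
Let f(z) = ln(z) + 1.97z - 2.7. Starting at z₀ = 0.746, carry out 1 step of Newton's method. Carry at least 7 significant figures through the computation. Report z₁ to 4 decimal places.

1.2062

Newton update: z ← z − f(z)/f'(z).
f'(z) = 1/z + 1.97
z_0 = 0.746000: f = -1.523410, f' = 3.310483 → z_1 = 0.746000 - (-1.523410)/(3.310483) = 1.206178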